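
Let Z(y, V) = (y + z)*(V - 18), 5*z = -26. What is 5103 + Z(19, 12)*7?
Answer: 22617/5 ≈ 4523.4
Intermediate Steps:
z = -26/5 (z = (⅕)*(-26) = -26/5 ≈ -5.2000)
Z(y, V) = (-18 + V)*(-26/5 + y) (Z(y, V) = (y - 26/5)*(V - 18) = (-26/5 + y)*(-18 + V) = (-18 + V)*(-26/5 + y))
5103 + Z(19, 12)*7 = 5103 + (468/5 - 18*19 - 26/5*12 + 12*19)*7 = 5103 + (468/5 - 342 - 312/5 + 228)*7 = 5103 - 414/5*7 = 5103 - 2898/5 = 22617/5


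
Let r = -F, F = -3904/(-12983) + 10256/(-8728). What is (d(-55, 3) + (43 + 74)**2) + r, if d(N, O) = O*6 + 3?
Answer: 194207035572/14164453 ≈ 13711.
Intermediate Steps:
d(N, O) = 3 + 6*O (d(N, O) = 6*O + 3 = 3 + 6*O)
F = -12384942/14164453 (F = -3904*(-1/12983) + 10256*(-1/8728) = 3904/12983 - 1282/1091 = -12384942/14164453 ≈ -0.87437)
r = 12384942/14164453 (r = -1*(-12384942/14164453) = 12384942/14164453 ≈ 0.87437)
(d(-55, 3) + (43 + 74)**2) + r = ((3 + 6*3) + (43 + 74)**2) + 12384942/14164453 = ((3 + 18) + 117**2) + 12384942/14164453 = (21 + 13689) + 12384942/14164453 = 13710 + 12384942/14164453 = 194207035572/14164453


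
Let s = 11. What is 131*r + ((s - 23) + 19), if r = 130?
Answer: 17037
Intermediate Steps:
131*r + ((s - 23) + 19) = 131*130 + ((11 - 23) + 19) = 17030 + (-12 + 19) = 17030 + 7 = 17037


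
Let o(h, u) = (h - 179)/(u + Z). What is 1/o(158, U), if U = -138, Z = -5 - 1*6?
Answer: 149/21 ≈ 7.0952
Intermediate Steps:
Z = -11 (Z = -5 - 6 = -11)
o(h, u) = (-179 + h)/(-11 + u) (o(h, u) = (h - 179)/(u - 11) = (-179 + h)/(-11 + u))
1/o(158, U) = 1/((-179 + 158)/(-11 - 138)) = 1/(-21/(-149)) = 1/(-1/149*(-21)) = 1/(21/149) = 149/21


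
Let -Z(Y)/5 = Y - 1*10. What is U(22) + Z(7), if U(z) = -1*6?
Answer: 9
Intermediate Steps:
U(z) = -6
Z(Y) = 50 - 5*Y (Z(Y) = -5*(Y - 1*10) = -5*(Y - 10) = -5*(-10 + Y) = 50 - 5*Y)
U(22) + Z(7) = -6 + (50 - 5*7) = -6 + (50 - 35) = -6 + 15 = 9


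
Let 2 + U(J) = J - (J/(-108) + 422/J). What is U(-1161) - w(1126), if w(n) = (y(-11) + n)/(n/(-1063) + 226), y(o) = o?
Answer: -12115509833/10281816 ≈ -1178.3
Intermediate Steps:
U(J) = -2 - 422/J + 109*J/108 (U(J) = -2 + (J - (J/(-108) + 422/J)) = -2 + (J - (J*(-1/108) + 422/J)) = -2 + (J - (-J/108 + 422/J)) = -2 + (J - (422/J - J/108)) = -2 + (J + (-422/J + J/108)) = -2 + (-422/J + 109*J/108) = -2 - 422/J + 109*J/108)
w(n) = (-11 + n)/(226 - n/1063) (w(n) = (-11 + n)/(n/(-1063) + 226) = (-11 + n)/(n*(-1/1063) + 226) = (-11 + n)/(-n/1063 + 226) = (-11 + n)/(226 - n/1063))
U(-1161) - w(1126) = (-2 - 422/(-1161) + (109/108)*(-1161)) - 1063*(11 - 1*1126)/(-240238 + 1126) = (-2 - 422*(-1/1161) - 4687/4) - 1063*(11 - 1126)/(-239112) = (-2 + 422/1161 - 4687/4) - 1063*(-1)*(-1115)/239112 = -5449207/4644 - 1*1185245/239112 = -5449207/4644 - 1185245/239112 = -12115509833/10281816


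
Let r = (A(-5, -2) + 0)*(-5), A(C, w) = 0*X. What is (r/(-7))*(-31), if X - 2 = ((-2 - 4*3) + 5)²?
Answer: 0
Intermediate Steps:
X = 83 (X = 2 + ((-2 - 4*3) + 5)² = 2 + ((-2 - 12) + 5)² = 2 + (-14 + 5)² = 2 + (-9)² = 2 + 81 = 83)
A(C, w) = 0 (A(C, w) = 0*83 = 0)
r = 0 (r = (0 + 0)*(-5) = 0*(-5) = 0)
(r/(-7))*(-31) = (0/(-7))*(-31) = (0*(-⅐))*(-31) = 0*(-31) = 0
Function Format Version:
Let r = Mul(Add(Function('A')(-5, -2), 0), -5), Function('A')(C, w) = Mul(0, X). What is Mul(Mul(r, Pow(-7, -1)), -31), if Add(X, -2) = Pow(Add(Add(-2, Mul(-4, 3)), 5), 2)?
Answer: 0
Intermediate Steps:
X = 83 (X = Add(2, Pow(Add(Add(-2, Mul(-4, 3)), 5), 2)) = Add(2, Pow(Add(Add(-2, -12), 5), 2)) = Add(2, Pow(Add(-14, 5), 2)) = Add(2, Pow(-9, 2)) = Add(2, 81) = 83)
Function('A')(C, w) = 0 (Function('A')(C, w) = Mul(0, 83) = 0)
r = 0 (r = Mul(Add(0, 0), -5) = Mul(0, -5) = 0)
Mul(Mul(r, Pow(-7, -1)), -31) = Mul(Mul(0, Pow(-7, -1)), -31) = Mul(Mul(0, Rational(-1, 7)), -31) = Mul(0, -31) = 0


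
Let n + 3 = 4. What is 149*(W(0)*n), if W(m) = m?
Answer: 0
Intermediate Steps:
n = 1 (n = -3 + 4 = 1)
149*(W(0)*n) = 149*(0*1) = 149*0 = 0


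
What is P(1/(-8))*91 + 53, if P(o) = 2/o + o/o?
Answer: -1312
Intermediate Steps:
P(o) = 1 + 2/o (P(o) = 2/o + 1 = 1 + 2/o)
P(1/(-8))*91 + 53 = ((2 + 1/(-8))/((1/(-8))))*91 + 53 = ((2 + 1*(-1/8))/((1*(-1/8))))*91 + 53 = ((2 - 1/8)/(-1/8))*91 + 53 = -8*15/8*91 + 53 = -15*91 + 53 = -1365 + 53 = -1312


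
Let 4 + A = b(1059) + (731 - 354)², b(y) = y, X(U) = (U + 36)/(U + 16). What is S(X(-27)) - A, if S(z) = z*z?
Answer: -17325183/121 ≈ -1.4318e+5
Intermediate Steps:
X(U) = (36 + U)/(16 + U)
S(z) = z²
A = 143184 (A = -4 + (1059 + (731 - 354)²) = -4 + (1059 + 377²) = -4 + (1059 + 142129) = -4 + 143188 = 143184)
S(X(-27)) - A = ((36 - 27)/(16 - 27))² - 1*143184 = (9/(-11))² - 143184 = (-1/11*9)² - 143184 = (-9/11)² - 143184 = 81/121 - 143184 = -17325183/121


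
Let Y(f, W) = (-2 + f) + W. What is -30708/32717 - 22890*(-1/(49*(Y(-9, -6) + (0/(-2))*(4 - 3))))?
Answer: -110638842/3893323 ≈ -28.418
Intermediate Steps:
Y(f, W) = -2 + W + f
-30708/32717 - 22890*(-1/(49*(Y(-9, -6) + (0/(-2))*(4 - 3)))) = -30708/32717 - 22890*(-1/(49*((-2 - 6 - 9) + (0/(-2))*(4 - 3)))) = -30708*1/32717 - 22890*(-1/(49*(-17 + (0*(-½))*1))) = -30708/32717 - 22890*(-1/(49*(-17 + 0*1))) = -30708/32717 - 22890*(-1/(49*(-17 + 0))) = -30708/32717 - 22890/((-17*(-49))) = -30708/32717 - 22890/833 = -30708/32717 - 22890*1/833 = -30708/32717 - 3270/119 = -110638842/3893323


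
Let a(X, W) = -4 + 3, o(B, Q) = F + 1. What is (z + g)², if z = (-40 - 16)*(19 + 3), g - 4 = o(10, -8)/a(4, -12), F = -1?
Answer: 1507984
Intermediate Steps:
o(B, Q) = 0 (o(B, Q) = -1 + 1 = 0)
a(X, W) = -1
g = 4 (g = 4 + 0/(-1) = 4 + 0*(-1) = 4 + 0 = 4)
z = -1232 (z = -56*22 = -1232)
(z + g)² = (-1232 + 4)² = (-1228)² = 1507984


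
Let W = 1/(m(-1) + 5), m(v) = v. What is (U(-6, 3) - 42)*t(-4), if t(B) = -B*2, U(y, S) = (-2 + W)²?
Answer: -623/2 ≈ -311.50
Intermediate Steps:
W = ¼ (W = 1/(-1 + 5) = 1/4 = ¼ ≈ 0.25000)
U(y, S) = 49/16 (U(y, S) = (-2 + ¼)² = (-7/4)² = 49/16)
t(B) = -2*B
(U(-6, 3) - 42)*t(-4) = (49/16 - 42)*(-2*(-4)) = -623/16*8 = -623/2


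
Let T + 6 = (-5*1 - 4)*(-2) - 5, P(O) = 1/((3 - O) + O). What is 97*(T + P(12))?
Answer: 2134/3 ≈ 711.33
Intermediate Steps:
P(O) = ⅓ (P(O) = 1/3 = ⅓)
T = 7 (T = -6 + ((-5*1 - 4)*(-2) - 5) = -6 + ((-5 - 4)*(-2) - 5) = -6 + (-9*(-2) - 5) = -6 + (18 - 5) = -6 + 13 = 7)
97*(T + P(12)) = 97*(7 + ⅓) = 97*(22/3) = 2134/3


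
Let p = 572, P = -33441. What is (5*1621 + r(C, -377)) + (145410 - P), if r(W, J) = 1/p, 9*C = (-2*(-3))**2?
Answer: 106938833/572 ≈ 1.8696e+5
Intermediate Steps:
C = 4 (C = (-2*(-3))**2/9 = (1/9)*6**2 = (1/9)*36 = 4)
r(W, J) = 1/572
(5*1621 + r(C, -377)) + (145410 - P) = (5*1621 + 1/572) + (145410 - 1*(-33441)) = (8105 + 1/572) + (145410 + 33441) = 4636061/572 + 178851 = 106938833/572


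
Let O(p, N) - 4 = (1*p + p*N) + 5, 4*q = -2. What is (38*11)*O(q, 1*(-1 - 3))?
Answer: 4389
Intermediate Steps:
q = -½ (q = (¼)*(-2) = -½ ≈ -0.50000)
O(p, N) = 9 + p + N*p (O(p, N) = 4 + ((1*p + p*N) + 5) = 4 + ((p + N*p) + 5) = 4 + (5 + p + N*p) = 9 + p + N*p)
(38*11)*O(q, 1*(-1 - 3)) = (38*11)*(9 - ½ + (1*(-1 - 3))*(-½)) = 418*(9 - ½ + (1*(-4))*(-½)) = 418*(9 - ½ - 4*(-½)) = 418*(9 - ½ + 2) = 418*(21/2) = 4389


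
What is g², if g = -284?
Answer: 80656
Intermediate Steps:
g² = (-284)² = 80656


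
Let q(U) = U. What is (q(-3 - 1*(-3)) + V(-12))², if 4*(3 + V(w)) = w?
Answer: 36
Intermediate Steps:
V(w) = -3 + w/4
(q(-3 - 1*(-3)) + V(-12))² = ((-3 - 1*(-3)) + (-3 + (¼)*(-12)))² = ((-3 + 3) + (-3 - 3))² = (0 - 6)² = (-6)² = 36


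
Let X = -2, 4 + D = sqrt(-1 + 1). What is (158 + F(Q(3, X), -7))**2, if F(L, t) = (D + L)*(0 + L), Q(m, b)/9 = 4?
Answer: 1716100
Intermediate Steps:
D = -4 (D = -4 + sqrt(-1 + 1) = -4 + sqrt(0) = -4 + 0 = -4)
Q(m, b) = 36 (Q(m, b) = 9*4 = 36)
F(L, t) = L*(-4 + L) (F(L, t) = (-4 + L)*(0 + L) = (-4 + L)*L = L*(-4 + L))
(158 + F(Q(3, X), -7))**2 = (158 + 36*(-4 + 36))**2 = (158 + 36*32)**2 = (158 + 1152)**2 = 1310**2 = 1716100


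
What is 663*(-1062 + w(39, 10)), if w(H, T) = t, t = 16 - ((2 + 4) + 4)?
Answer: -700128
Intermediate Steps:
t = 6 (t = 16 - (6 + 4) = 16 - 1*10 = 16 - 10 = 6)
w(H, T) = 6
663*(-1062 + w(39, 10)) = 663*(-1062 + 6) = 663*(-1056) = -700128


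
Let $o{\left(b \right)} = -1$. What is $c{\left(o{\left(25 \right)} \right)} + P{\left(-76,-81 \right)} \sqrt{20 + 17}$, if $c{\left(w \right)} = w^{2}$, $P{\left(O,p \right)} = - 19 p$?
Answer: $1 + 1539 \sqrt{37} \approx 9362.4$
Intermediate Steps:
$c{\left(o{\left(25 \right)} \right)} + P{\left(-76,-81 \right)} \sqrt{20 + 17} = \left(-1\right)^{2} + \left(-19\right) \left(-81\right) \sqrt{20 + 17} = 1 + 1539 \sqrt{37}$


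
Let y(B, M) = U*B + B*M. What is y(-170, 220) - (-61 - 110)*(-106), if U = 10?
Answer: -57226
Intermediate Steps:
y(B, M) = 10*B + B*M
y(-170, 220) - (-61 - 110)*(-106) = -170*(10 + 220) - (-61 - 110)*(-106) = -170*230 - (-171)*(-106) = -39100 - 1*18126 = -39100 - 18126 = -57226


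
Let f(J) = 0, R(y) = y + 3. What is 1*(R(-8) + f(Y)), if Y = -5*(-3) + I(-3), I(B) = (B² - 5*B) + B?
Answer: -5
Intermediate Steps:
R(y) = 3 + y
I(B) = B² - 4*B
Y = 36 (Y = -5*(-3) - 3*(-4 - 3) = 15 - 3*(-7) = 15 + 21 = 36)
1*(R(-8) + f(Y)) = 1*((3 - 8) + 0) = 1*(-5 + 0) = 1*(-5) = -5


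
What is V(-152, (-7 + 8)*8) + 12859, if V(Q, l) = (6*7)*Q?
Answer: 6475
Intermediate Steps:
V(Q, l) = 42*Q
V(-152, (-7 + 8)*8) + 12859 = 42*(-152) + 12859 = -6384 + 12859 = 6475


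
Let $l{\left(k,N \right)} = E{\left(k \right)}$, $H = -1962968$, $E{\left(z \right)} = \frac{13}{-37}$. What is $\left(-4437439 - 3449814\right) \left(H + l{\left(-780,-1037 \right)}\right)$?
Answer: $15482428018101$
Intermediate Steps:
$E{\left(z \right)} = - \frac{13}{37}$ ($E{\left(z \right)} = 13 \left(- \frac{1}{37}\right) = - \frac{13}{37}$)
$l{\left(k,N \right)} = - \frac{13}{37}$
$\left(-4437439 - 3449814\right) \left(H + l{\left(-780,-1037 \right)}\right) = \left(-4437439 - 3449814\right) \left(-1962968 - \frac{13}{37}\right) = \left(-7887253\right) \left(- \frac{72629829}{37}\right) = 15482428018101$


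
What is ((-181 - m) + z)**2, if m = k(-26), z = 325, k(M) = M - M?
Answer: 20736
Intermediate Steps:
k(M) = 0
m = 0
((-181 - m) + z)**2 = ((-181 - 1*0) + 325)**2 = ((-181 + 0) + 325)**2 = (-181 + 325)**2 = 144**2 = 20736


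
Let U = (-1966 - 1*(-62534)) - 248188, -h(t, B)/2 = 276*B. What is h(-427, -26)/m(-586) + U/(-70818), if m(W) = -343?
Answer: -158671046/4048429 ≈ -39.193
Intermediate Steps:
h(t, B) = -552*B
U = -187620 (U = (-1966 + 62534) - 248188 = 60568 - 248188 = -187620)
h(-427, -26)/m(-586) + U/(-70818) = -552*(-26)/(-343) - 187620/(-70818) = 14352*(-1/343) - 187620*(-1/70818) = -14352/343 + 31270/11803 = -158671046/4048429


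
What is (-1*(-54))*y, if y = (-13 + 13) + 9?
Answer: 486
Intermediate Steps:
y = 9 (y = 0 + 9 = 9)
(-1*(-54))*y = -1*(-54)*9 = 54*9 = 486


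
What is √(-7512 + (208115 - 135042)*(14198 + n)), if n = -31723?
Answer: I*√1280611837 ≈ 35786.0*I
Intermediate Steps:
√(-7512 + (208115 - 135042)*(14198 + n)) = √(-7512 + (208115 - 135042)*(14198 - 31723)) = √(-7512 + 73073*(-17525)) = √(-7512 - 1280604325) = √(-1280611837) = I*√1280611837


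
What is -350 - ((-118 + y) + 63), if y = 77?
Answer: -372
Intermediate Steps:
-350 - ((-118 + y) + 63) = -350 - ((-118 + 77) + 63) = -350 - (-41 + 63) = -350 - 1*22 = -350 - 22 = -372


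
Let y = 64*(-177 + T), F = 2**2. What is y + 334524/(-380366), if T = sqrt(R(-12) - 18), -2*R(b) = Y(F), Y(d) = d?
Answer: -2154560286/190183 + 128*I*sqrt(5) ≈ -11329.0 + 286.22*I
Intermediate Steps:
F = 4
R(b) = -2 (R(b) = -1/2*4 = -2)
T = 2*I*sqrt(5) (T = sqrt(-2 - 18) = sqrt(-20) = 2*I*sqrt(5) ≈ 4.4721*I)
y = -11328 + 128*I*sqrt(5) (y = 64*(-177 + 2*I*sqrt(5)) = -11328 + 128*I*sqrt(5) ≈ -11328.0 + 286.22*I)
y + 334524/(-380366) = (-11328 + 128*I*sqrt(5)) + 334524/(-380366) = (-11328 + 128*I*sqrt(5)) + 334524*(-1/380366) = (-11328 + 128*I*sqrt(5)) - 167262/190183 = -2154560286/190183 + 128*I*sqrt(5)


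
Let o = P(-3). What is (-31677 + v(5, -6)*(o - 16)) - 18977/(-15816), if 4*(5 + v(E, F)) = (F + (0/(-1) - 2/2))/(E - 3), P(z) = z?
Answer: -249609497/7908 ≈ -31564.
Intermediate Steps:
o = -3
v(E, F) = -5 + (-1 + F)/(4*(-3 + E)) (v(E, F) = -5 + ((F + (0/(-1) - 2/2))/(E - 3))/4 = -5 + ((F + (0*(-1) - 2*½))/(-3 + E))/4 = -5 + ((F + (0 - 1))/(-3 + E))/4 = -5 + ((F - 1)/(-3 + E))/4 = -5 + ((-1 + F)/(-3 + E))/4 = -5 + (-1 + F)/(4*(-3 + E)))
(-31677 + v(5, -6)*(o - 16)) - 18977/(-15816) = (-31677 + ((59 - 6 - 20*5)/(4*(-3 + 5)))*(-3 - 16)) - 18977/(-15816) = (-31677 + ((¼)*(59 - 6 - 100)/2)*(-19)) - 18977*(-1/15816) = (-31677 + ((¼)*(½)*(-47))*(-19)) + 18977/15816 = (-31677 - 47/8*(-19)) + 18977/15816 = (-31677 + 893/8) + 18977/15816 = -252523/8 + 18977/15816 = -249609497/7908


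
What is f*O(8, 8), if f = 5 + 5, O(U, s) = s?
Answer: 80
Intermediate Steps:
f = 10
f*O(8, 8) = 10*8 = 80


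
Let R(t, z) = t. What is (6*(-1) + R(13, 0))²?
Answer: 49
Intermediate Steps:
(6*(-1) + R(13, 0))² = (6*(-1) + 13)² = (-6 + 13)² = 7² = 49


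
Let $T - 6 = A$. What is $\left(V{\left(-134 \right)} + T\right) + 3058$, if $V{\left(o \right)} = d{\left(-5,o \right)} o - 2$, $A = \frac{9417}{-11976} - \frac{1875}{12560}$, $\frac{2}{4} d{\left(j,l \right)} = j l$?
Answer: $- \frac{221239297795}{1253488} \approx -1.765 \cdot 10^{5}$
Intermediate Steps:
$d{\left(j,l \right)} = 2 j l$
$A = - \frac{1172771}{1253488}$ ($A = 9417 \left(- \frac{1}{11976}\right) - \frac{375}{2512} = - \frac{3139}{3992} - \frac{375}{2512} = - \frac{1172771}{1253488} \approx -0.93561$)
$T = \frac{6348157}{1253488}$ ($T = 6 - \frac{1172771}{1253488} = \frac{6348157}{1253488} \approx 5.0644$)
$V{\left(o \right)} = -2 - 10 o^{2}$ ($V{\left(o \right)} = 2 \left(-5\right) o o - 2 = - 10 o o - 2 = - 10 o^{2} - 2 = -2 - 10 o^{2}$)
$\left(V{\left(-134 \right)} + T\right) + 3058 = \left(\left(-2 - 10 \left(-134\right)^{2}\right) + \frac{6348157}{1253488}\right) + 3058 = \left(\left(-2 - 179560\right) + \frac{6348157}{1253488}\right) + 3058 = \left(-179562 + \frac{6348157}{1253488}\right) + 3058 = - \frac{225072464099}{1253488} + 3058 = - \frac{221239297795}{1253488}$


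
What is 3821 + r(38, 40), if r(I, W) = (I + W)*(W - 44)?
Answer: 3509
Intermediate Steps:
r(I, W) = (-44 + W)*(I + W) (r(I, W) = (I + W)*(-44 + W) = (-44 + W)*(I + W))
3821 + r(38, 40) = 3821 + (40**2 - 44*38 - 44*40 + 38*40) = 3821 + (1600 - 1672 - 1760 + 1520) = 3821 - 312 = 3509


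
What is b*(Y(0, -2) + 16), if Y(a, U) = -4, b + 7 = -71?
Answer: -936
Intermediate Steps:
b = -78 (b = -7 - 71 = -78)
b*(Y(0, -2) + 16) = -78*(-4 + 16) = -78*12 = -936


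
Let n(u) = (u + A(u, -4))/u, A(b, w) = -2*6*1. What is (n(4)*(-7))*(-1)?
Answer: -14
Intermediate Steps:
A(b, w) = -12 (A(b, w) = -12*1 = -12)
n(u) = (-12 + u)/u (n(u) = (u - 12)/u = (-12 + u)/u)
(n(4)*(-7))*(-1) = (((-12 + 4)/4)*(-7))*(-1) = (((¼)*(-8))*(-7))*(-1) = -2*(-7)*(-1) = 14*(-1) = -14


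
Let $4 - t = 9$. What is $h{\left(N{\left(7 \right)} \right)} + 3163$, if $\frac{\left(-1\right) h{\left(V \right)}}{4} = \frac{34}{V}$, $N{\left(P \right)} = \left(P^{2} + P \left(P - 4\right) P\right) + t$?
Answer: $\frac{603997}{191} \approx 3162.3$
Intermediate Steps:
$t = -5$ ($t = 4 - 9 = -5$)
$N{\left(P \right)} = -5 + P^{2} + P^{2} \left(-4 + P\right)$ ($N{\left(P \right)} = \left(P^{2} + P \left(P - 4\right) P\right) - 5 = \left(P^{2} + P \left(-4 + P\right) P\right) - 5 = \left(P^{2} + P^{2} \left(-4 + P\right)\right) - 5 = -5 + P^{2} + P^{2} \left(-4 + P\right)$)
$h{\left(V \right)} = - \frac{136}{V}$ ($h{\left(V \right)} = - 4 \frac{34}{V} = - \frac{136}{V}$)
$h{\left(N{\left(7 \right)} \right)} + 3163 = - \frac{136}{-5 + 7^{3} - 3 \cdot 7^{2}} + 3163 = - \frac{136}{-5 + 343 - 147} + 3163 = - \frac{136}{191} + 3163 = \frac{603997}{191}$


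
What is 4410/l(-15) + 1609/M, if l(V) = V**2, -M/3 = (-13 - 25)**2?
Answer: 416491/21660 ≈ 19.229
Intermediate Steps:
M = -4332 (M = -3*(-13 - 25)**2 = -3*(-38)**2 = -3*1444 = -4332)
4410/l(-15) + 1609/M = 4410/((-15)**2) + 1609/(-4332) = 4410/225 + 1609*(-1/4332) = 4410*(1/225) - 1609/4332 = 98/5 - 1609/4332 = 416491/21660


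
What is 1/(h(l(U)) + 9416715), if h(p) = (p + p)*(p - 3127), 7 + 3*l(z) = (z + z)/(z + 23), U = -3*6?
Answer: 225/2125431467 ≈ 1.0586e-7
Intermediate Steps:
U = -18
l(z) = -7/3 + 2*z/(3*(23 + z)) (l(z) = -7/3 + ((z + z)/(z + 23))/3 = -7/3 + ((2*z)/(23 + z))/3 = -7/3 + (2*z/(23 + z))/3 = -7/3 + 2*z/(3*(23 + z)))
h(p) = 2*p*(-3127 + p) (h(p) = (2*p)*(-3127 + p) = 2*p*(-3127 + p))
1/(h(l(U)) + 9416715) = 1/(2*((-161 - 5*(-18))/(3*(23 - 18)))*(-3127 + (-161 - 5*(-18))/(3*(23 - 18))) + 9416715) = 1/(2*((⅓)*(-161 + 90)/5)*(-3127 + (⅓)*(-161 + 90)/5) + 9416715) = 1/(2*((⅓)*(⅕)*(-71))*(-3127 + (⅓)*(⅕)*(-71)) + 9416715) = 1/(2*(-71/15)*(-3127 - 71/15) + 9416715) = 1/(2*(-71/15)*(-46976/15) + 9416715) = 1/(6670592/225 + 9416715) = 1/(2125431467/225) = 225/2125431467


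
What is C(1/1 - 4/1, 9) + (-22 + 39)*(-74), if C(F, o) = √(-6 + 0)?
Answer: -1258 + I*√6 ≈ -1258.0 + 2.4495*I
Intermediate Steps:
C(F, o) = I*√6 (C(F, o) = √(-6) = I*√6)
C(1/1 - 4/1, 9) + (-22 + 39)*(-74) = I*√6 + (-22 + 39)*(-74) = I*√6 + 17*(-74) = I*√6 - 1258 = -1258 + I*√6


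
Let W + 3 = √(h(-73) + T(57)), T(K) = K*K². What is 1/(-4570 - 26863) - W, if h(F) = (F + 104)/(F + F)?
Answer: 94298/31433 - √3947569462/146 ≈ -427.34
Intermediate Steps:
h(F) = (104 + F)/(2*F) (h(F) = (104 + F)/((2*F)) = (104 + F)*(1/(2*F)) = (104 + F)/(2*F))
T(K) = K³
W = -3 + √3947569462/146 (W = -3 + √((½)*(104 - 73)/(-73) + 57³) = -3 + √((½)*(-1/73)*31 + 185193) = -3 + √(-31/146 + 185193) = -3 + √(27038147/146) = -3 + √3947569462/146 ≈ 427.34)
1/(-4570 - 26863) - W = 1/(-4570 - 26863) - (-3 + √3947569462/146) = 1/(-31433) + (3 - √3947569462/146) = -1/31433 + (3 - √3947569462/146) = 94298/31433 - √3947569462/146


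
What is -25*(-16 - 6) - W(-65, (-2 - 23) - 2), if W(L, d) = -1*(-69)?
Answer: 481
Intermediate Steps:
W(L, d) = 69
-25*(-16 - 6) - W(-65, (-2 - 23) - 2) = -25*(-16 - 6) - 1*69 = -25*(-22) - 69 = 550 - 69 = 481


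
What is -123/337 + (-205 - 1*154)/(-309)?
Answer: 82976/104133 ≈ 0.79683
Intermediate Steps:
-123/337 + (-205 - 1*154)/(-309) = -123*1/337 + (-205 - 154)*(-1/309) = -123/337 - 359*(-1/309) = -123/337 + 359/309 = 82976/104133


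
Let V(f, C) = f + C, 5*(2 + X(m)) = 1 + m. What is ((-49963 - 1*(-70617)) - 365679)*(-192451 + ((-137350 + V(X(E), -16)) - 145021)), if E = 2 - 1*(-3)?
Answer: 163831256970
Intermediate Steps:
E = 5 (E = 2 + 3 = 5)
X(m) = -9/5 + m/5 (X(m) = -2 + (1 + m)/5 = -2 + (⅕ + m/5) = -9/5 + m/5)
V(f, C) = C + f
((-49963 - 1*(-70617)) - 365679)*(-192451 + ((-137350 + V(X(E), -16)) - 145021)) = ((-49963 - 1*(-70617)) - 365679)*(-192451 + ((-137350 + (-16 + (-9/5 + (⅕)*5))) - 145021)) = ((-49963 + 70617) - 365679)*(-192451 + ((-137350 + (-16 + (-9/5 + 1))) - 145021)) = (20654 - 365679)*(-192451 + ((-137350 + (-16 - ⅘)) - 145021)) = -345025*(-192451 + ((-137350 - 84/5) - 145021)) = -345025*(-192451 + (-686834/5 - 145021)) = -345025*(-192451 - 1411939/5) = -345025*(-2374194/5) = 163831256970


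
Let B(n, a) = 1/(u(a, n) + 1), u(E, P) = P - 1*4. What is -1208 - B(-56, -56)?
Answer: -71271/59 ≈ -1208.0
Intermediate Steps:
u(E, P) = -4 + P (u(E, P) = P - 4 = -4 + P)
B(n, a) = 1/(-3 + n) (B(n, a) = 1/((-4 + n) + 1) = 1/(-3 + n))
-1208 - B(-56, -56) = -1208 - 1/(-3 - 56) = -1208 - 1/(-59) = -1208 - 1*(-1/59) = -1208 + 1/59 = -71271/59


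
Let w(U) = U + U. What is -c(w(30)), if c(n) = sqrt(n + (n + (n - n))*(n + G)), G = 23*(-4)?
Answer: -2*I*sqrt(465) ≈ -43.128*I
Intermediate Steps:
G = -92
w(U) = 2*U
c(n) = sqrt(n + n*(-92 + n)) (c(n) = sqrt(n + (n + (n - n))*(n - 92)) = sqrt(n + (n + 0)*(-92 + n)) = sqrt(n + n*(-92 + n)))
-c(w(30)) = -sqrt((2*30)*(-91 + 2*30)) = -sqrt(60*(-91 + 60)) = -sqrt(60*(-31)) = -sqrt(-1860) = -2*I*sqrt(465)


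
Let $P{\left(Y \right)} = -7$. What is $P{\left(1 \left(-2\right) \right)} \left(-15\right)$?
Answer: $105$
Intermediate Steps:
$P{\left(1 \left(-2\right) \right)} \left(-15\right) = \left(-7\right) \left(-15\right) = 105$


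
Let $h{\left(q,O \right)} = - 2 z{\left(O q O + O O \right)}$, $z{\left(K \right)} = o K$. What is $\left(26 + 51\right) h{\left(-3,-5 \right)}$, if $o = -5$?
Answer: $-38500$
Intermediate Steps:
$z{\left(K \right)} = - 5 K$
$h{\left(q,O \right)} = 10 O^{2} + 10 q O^{2}$ ($h{\left(q,O \right)} = - 2 \left(- 5 \left(O q O + O O\right)\right) = - 2 \left(- 5 \left(q O^{2} + O^{2}\right)\right) = - 2 \left(- 5 \left(O^{2} + q O^{2}\right)\right) = - 2 \left(- 5 O^{2} - 5 q O^{2}\right) = 10 O^{2} + 10 q O^{2}$)
$\left(26 + 51\right) h{\left(-3,-5 \right)} = \left(26 + 51\right) 10 \left(-5\right)^{2} \left(1 - 3\right) = 77 \cdot 10 \cdot 25 \left(-2\right) = 77 \left(-500\right) = -38500$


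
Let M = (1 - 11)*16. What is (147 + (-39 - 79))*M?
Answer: -4640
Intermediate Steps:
M = -160 (M = -10*16 = -160)
(147 + (-39 - 79))*M = (147 + (-39 - 79))*(-160) = (147 - 118)*(-160) = 29*(-160) = -4640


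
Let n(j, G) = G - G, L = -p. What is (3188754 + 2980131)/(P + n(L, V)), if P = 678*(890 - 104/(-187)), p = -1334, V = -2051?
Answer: 384527165/37636684 ≈ 10.217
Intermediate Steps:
L = 1334 (L = -1*(-1334) = 1334)
n(j, G) = 0
P = 112910052/187 (P = 678*(890 - 104*(-1/187)) = 678*(890 + 104/187) = 678*(166534/187) = 112910052/187 ≈ 6.0380e+5)
(3188754 + 2980131)/(P + n(L, V)) = (3188754 + 2980131)/(112910052/187 + 0) = 6168885/(112910052/187) = 6168885*(187/112910052) = 384527165/37636684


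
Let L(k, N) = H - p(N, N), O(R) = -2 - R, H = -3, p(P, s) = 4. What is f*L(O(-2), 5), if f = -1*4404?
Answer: 30828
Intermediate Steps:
L(k, N) = -7 (L(k, N) = -3 - 1*4 = -3 - 4 = -7)
f = -4404
f*L(O(-2), 5) = -4404*(-7) = 30828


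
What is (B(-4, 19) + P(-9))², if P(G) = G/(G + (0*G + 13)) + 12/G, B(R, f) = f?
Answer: 34225/144 ≈ 237.67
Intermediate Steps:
P(G) = 12/G + G/(13 + G) (P(G) = G/(G + (0 + 13)) + 12/G = G/(G + 13) + 12/G = G/(13 + G) + 12/G = 12/G + G/(13 + G))
(B(-4, 19) + P(-9))² = (19 + (156 + (-9)² + 12*(-9))/((-9)*(13 - 9)))² = (19 - ⅑*(156 + 81 - 108)/4)² = (19 - ⅑*¼*129)² = (19 - 43/12)² = (185/12)² = 34225/144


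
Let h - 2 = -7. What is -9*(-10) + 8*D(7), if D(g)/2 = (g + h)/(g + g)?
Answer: 646/7 ≈ 92.286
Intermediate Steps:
h = -5 (h = 2 - 7 = -5)
D(g) = (-5 + g)/g (D(g) = 2*((g - 5)/(g + g)) = 2*((-5 + g)/((2*g))) = 2*((-5 + g)*(1/(2*g))) = 2*((-5 + g)/(2*g)) = (-5 + g)/g)
-9*(-10) + 8*D(7) = -9*(-10) + 8*((-5 + 7)/7) = 90 + 8*((⅐)*2) = 90 + 8*(2/7) = 90 + 16/7 = 646/7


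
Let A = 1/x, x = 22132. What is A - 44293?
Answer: -980292675/22132 ≈ -44293.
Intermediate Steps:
A = 1/22132 ≈ 4.5183e-5
A - 44293 = 1/22132 - 44293 = -980292675/22132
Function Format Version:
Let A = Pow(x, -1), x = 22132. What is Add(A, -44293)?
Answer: Rational(-980292675, 22132) ≈ -44293.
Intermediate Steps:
A = Rational(1, 22132) (A = Pow(22132, -1) = Rational(1, 22132) ≈ 4.5183e-5)
Add(A, -44293) = Add(Rational(1, 22132), -44293) = Rational(-980292675, 22132)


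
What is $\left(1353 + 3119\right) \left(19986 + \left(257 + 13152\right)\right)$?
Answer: $149342440$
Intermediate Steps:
$\left(1353 + 3119\right) \left(19986 + \left(257 + 13152\right)\right) = 4472 \left(19986 + 13409\right) = 4472 \cdot 33395 = 149342440$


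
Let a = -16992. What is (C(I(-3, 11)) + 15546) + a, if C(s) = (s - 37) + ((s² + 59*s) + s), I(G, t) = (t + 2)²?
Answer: 37387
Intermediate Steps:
I(G, t) = (2 + t)²
C(s) = -37 + s² + 61*s (C(s) = (-37 + s) + (s² + 60*s) = -37 + s² + 61*s)
(C(I(-3, 11)) + 15546) + a = ((-37 + ((2 + 11)²)² + 61*(2 + 11)²) + 15546) - 16992 = ((-37 + (13²)² + 61*13²) + 15546) - 16992 = ((-37 + 169² + 61*169) + 15546) - 16992 = ((-37 + 28561 + 10309) + 15546) - 16992 = (38833 + 15546) - 16992 = 54379 - 16992 = 37387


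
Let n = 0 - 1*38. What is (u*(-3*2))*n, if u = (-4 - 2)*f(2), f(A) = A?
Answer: -2736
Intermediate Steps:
u = -12 (u = (-4 - 2)*2 = -6*2 = -12)
n = -38 (n = 0 - 38 = -38)
(u*(-3*2))*n = -(-36)*2*(-38) = -12*(-6)*(-38) = 72*(-38) = -2736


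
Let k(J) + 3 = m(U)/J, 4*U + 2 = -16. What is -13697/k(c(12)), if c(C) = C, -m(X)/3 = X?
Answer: 109576/15 ≈ 7305.1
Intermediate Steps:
U = -9/2 (U = -1/2 + (1/4)*(-16) = -1/2 - 4 = -9/2 ≈ -4.5000)
m(X) = -3*X
k(J) = -3 + 27/(2*J) (k(J) = -3 + (-3*(-9/2))/J = -3 + 27/(2*J))
-13697/k(c(12)) = -13697/(-3 + (27/2)/12) = -13697/(-3 + (27/2)*(1/12)) = -13697/(-3 + 9/8) = -13697/(-15/8) = -13697*(-8/15) = 109576/15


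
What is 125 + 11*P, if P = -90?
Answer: -865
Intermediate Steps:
125 + 11*P = 125 + 11*(-90) = 125 - 990 = -865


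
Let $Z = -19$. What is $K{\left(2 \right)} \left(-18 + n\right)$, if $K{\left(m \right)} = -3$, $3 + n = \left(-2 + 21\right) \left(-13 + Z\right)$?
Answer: $1887$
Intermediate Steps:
$n = -611$ ($n = -3 + \left(-2 + 21\right) \left(-13 - 19\right) = -3 + 19 \left(-32\right) = -3 - 608 = -611$)
$K{\left(2 \right)} \left(-18 + n\right) = - 3 \left(-18 - 611\right) = \left(-3\right) \left(-629\right) = 1887$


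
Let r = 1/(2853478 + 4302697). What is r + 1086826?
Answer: 7777517050551/7156175 ≈ 1.0868e+6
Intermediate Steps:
r = 1/7156175 ≈ 1.3974e-7
r + 1086826 = 1/7156175 + 1086826 = 7777517050551/7156175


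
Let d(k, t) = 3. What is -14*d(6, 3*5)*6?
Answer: -252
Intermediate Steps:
-14*d(6, 3*5)*6 = -14*3*6 = -42*6 = -252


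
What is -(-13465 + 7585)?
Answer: 5880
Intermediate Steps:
-(-13465 + 7585) = -1*(-5880) = 5880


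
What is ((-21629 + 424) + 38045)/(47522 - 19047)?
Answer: 3368/5695 ≈ 0.59140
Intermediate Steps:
((-21629 + 424) + 38045)/(47522 - 19047) = (-21205 + 38045)/28475 = 16840*(1/28475) = 3368/5695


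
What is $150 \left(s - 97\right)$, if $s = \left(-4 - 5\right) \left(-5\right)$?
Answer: $-7800$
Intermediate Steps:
$s = 45$ ($s = \left(-9\right) \left(-5\right) = 45$)
$150 \left(s - 97\right) = 150 \left(45 - 97\right) = 150 \left(-52\right) = -7800$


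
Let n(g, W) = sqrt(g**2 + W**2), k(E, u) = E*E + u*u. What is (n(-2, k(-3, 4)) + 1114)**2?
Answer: (1114 + sqrt(629))**2 ≈ 1.2975e+6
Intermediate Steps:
k(E, u) = E**2 + u**2
n(g, W) = sqrt(W**2 + g**2)
(n(-2, k(-3, 4)) + 1114)**2 = (sqrt(((-3)**2 + 4**2)**2 + (-2)**2) + 1114)**2 = (sqrt((9 + 16)**2 + 4) + 1114)**2 = (sqrt(25**2 + 4) + 1114)**2 = (sqrt(625 + 4) + 1114)**2 = (sqrt(629) + 1114)**2 = (1114 + sqrt(629))**2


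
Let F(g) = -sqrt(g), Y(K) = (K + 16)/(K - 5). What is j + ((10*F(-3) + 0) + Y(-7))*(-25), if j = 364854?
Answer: 1459491/4 + 250*I*sqrt(3) ≈ 3.6487e+5 + 433.01*I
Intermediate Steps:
Y(K) = (16 + K)/(-5 + K)
j + ((10*F(-3) + 0) + Y(-7))*(-25) = 364854 + ((10*(-sqrt(-3)) + 0) + (16 - 7)/(-5 - 7))*(-25) = 364854 + ((10*(-I*sqrt(3)) + 0) + 9/(-12))*(-25) = 364854 + ((10*(-I*sqrt(3)) + 0) - 1/12*9)*(-25) = 364854 + ((-10*I*sqrt(3) + 0) - 3/4)*(-25) = 364854 + (-10*I*sqrt(3) - 3/4)*(-25) = 364854 + (-3/4 - 10*I*sqrt(3))*(-25) = 364854 + (75/4 + 250*I*sqrt(3)) = 1459491/4 + 250*I*sqrt(3)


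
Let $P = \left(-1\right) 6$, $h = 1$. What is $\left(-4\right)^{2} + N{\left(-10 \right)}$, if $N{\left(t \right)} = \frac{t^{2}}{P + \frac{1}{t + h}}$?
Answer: $- \frac{4}{11} \approx -0.36364$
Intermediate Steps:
$P = -6$
$N{\left(t \right)} = \frac{t^{2}}{-6 + \frac{1}{1 + t}}$ ($N{\left(t \right)} = \frac{t^{2}}{-6 + \frac{1}{t + 1}} = \frac{t^{2}}{-6 + \frac{1}{1 + t}}$)
$\left(-4\right)^{2} + N{\left(-10 \right)} = \left(-4\right)^{2} + \frac{\left(-10\right)^{2} \left(-1 - -10\right)}{5 + 6 \left(-10\right)} = 16 + \frac{100 \left(-1 + 10\right)}{5 - 60} = 16 + 100 \frac{1}{-55} \cdot 9 = 16 + 100 \left(- \frac{1}{55}\right) 9 = 16 - \frac{180}{11} = - \frac{4}{11}$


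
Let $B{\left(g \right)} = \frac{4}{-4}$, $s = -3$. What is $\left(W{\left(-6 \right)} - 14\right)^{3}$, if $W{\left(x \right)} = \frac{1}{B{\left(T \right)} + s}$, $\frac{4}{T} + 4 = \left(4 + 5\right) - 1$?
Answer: $- \frac{185193}{64} \approx -2893.6$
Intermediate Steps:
$T = 1$ ($T = \frac{4}{-4 + \left(\left(4 + 5\right) - 1\right)} = \frac{4}{-4 + \left(9 - 1\right)} = \frac{4}{-4 + 8} = \frac{4}{4} = 4 \cdot \frac{1}{4} = 1$)
$B{\left(g \right)} = -1$ ($B{\left(g \right)} = 4 \left(- \frac{1}{4}\right) = -1$)
$W{\left(x \right)} = - \frac{1}{4}$ ($W{\left(x \right)} = \frac{1}{-1 - 3} = \frac{1}{-4} = - \frac{1}{4}$)
$\left(W{\left(-6 \right)} - 14\right)^{3} = \left(- \frac{1}{4} - 14\right)^{3} = \left(- \frac{57}{4}\right)^{3} = - \frac{185193}{64}$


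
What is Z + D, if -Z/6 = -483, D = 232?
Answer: 3130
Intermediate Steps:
Z = 2898 (Z = -6*(-483) = 2898)
Z + D = 2898 + 232 = 3130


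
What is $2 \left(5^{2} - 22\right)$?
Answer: $6$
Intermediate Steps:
$2 \left(5^{2} - 22\right) = 2 \left(25 - 22\right) = 2 \cdot 3 = 6$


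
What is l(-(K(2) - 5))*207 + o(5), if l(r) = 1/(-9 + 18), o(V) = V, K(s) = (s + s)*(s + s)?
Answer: 28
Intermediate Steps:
K(s) = 4*s**2 (K(s) = (2*s)*(2*s) = 4*s**2)
l(r) = 1/9
l(-(K(2) - 5))*207 + o(5) = (1/9)*207 + 5 = 23 + 5 = 28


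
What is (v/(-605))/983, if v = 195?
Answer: -39/118943 ≈ -0.00032789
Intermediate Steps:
(v/(-605))/983 = (195/(-605))/983 = (195*(-1/605))*(1/983) = -39/121*1/983 = -39/118943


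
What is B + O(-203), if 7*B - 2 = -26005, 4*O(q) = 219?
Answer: -102479/28 ≈ -3660.0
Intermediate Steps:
O(q) = 219/4 (O(q) = (1/4)*219 = 219/4)
B = -26003/7 (B = 2/7 + (1/7)*(-26005) = 2/7 - 3715 = -26003/7 ≈ -3714.7)
B + O(-203) = -26003/7 + 219/4 = -102479/28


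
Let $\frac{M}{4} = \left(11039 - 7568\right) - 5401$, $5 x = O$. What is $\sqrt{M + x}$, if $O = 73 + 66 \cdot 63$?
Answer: $\frac{i \sqrt{171845}}{5} \approx 82.908 i$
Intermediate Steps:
$O = 4231$ ($O = 73 + 4158 = 4231$)
$x = \frac{4231}{5}$ ($x = \frac{1}{5} \cdot 4231 = \frac{4231}{5} \approx 846.2$)
$M = -7720$ ($M = 4 \left(\left(11039 - 7568\right) - 5401\right) = 4 \left(3471 - 5401\right) = 4 \left(-1930\right) = -7720$)
$\sqrt{M + x} = \sqrt{-7720 + \frac{4231}{5}} = \sqrt{- \frac{34369}{5}} = \frac{i \sqrt{171845}}{5}$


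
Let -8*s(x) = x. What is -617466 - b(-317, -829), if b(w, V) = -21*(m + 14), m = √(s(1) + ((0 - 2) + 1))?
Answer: -617172 + 63*I*√2/4 ≈ -6.1717e+5 + 22.274*I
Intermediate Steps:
s(x) = -x/8
m = 3*I*√2/4 (m = √(-⅛*1 + ((0 - 2) + 1)) = √(-⅛ + (-2 + 1)) = √(-⅛ - 1) = √(-9/8) = 3*I*√2/4 ≈ 1.0607*I)
b(w, V) = -294 - 63*I*√2/4 (b(w, V) = -21*(3*I*√2/4 + 14) = -21*(14 + 3*I*√2/4) = -294 - 63*I*√2/4)
-617466 - b(-317, -829) = -617466 - (-294 - 63*I*√2/4) = -617466 + (294 + 63*I*√2/4) = -617172 + 63*I*√2/4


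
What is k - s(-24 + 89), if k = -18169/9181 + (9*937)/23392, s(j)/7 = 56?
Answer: -84534271059/214761952 ≈ -393.62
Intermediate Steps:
s(j) = 392 (s(j) = 7*56 = 392)
k = -347585875/214761952 (k = -18169*1/9181 + 8433*(1/23392) = -18169/9181 + 8433/23392 = -347585875/214761952 ≈ -1.6185)
k - s(-24 + 89) = -347585875/214761952 - 1*392 = -347585875/214761952 - 392 = -84534271059/214761952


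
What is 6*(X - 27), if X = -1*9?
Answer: -216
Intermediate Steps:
X = -9
6*(X - 27) = 6*(-9 - 27) = 6*(-36) = -216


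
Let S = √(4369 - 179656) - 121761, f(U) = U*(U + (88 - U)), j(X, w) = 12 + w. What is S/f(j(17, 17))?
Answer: -121761/2552 + I*√175287/2552 ≈ -47.712 + 0.16406*I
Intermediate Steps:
f(U) = 88*U (f(U) = U*88 = 88*U)
S = -121761 + I*√175287 (S = √(-175287) - 121761 = I*√175287 - 121761 = -121761 + I*√175287 ≈ -1.2176e+5 + 418.67*I)
S/f(j(17, 17)) = (-121761 + I*√175287)/((88*(12 + 17))) = (-121761 + I*√175287)/((88*29)) = (-121761 + I*√175287)/2552 = (-121761 + I*√175287)*(1/2552) = -121761/2552 + I*√175287/2552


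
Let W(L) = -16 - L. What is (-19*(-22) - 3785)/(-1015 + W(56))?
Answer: 3367/1087 ≈ 3.0975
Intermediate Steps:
(-19*(-22) - 3785)/(-1015 + W(56)) = (-19*(-22) - 3785)/(-1015 + (-16 - 1*56)) = (418 - 3785)/(-1015 + (-16 - 56)) = -3367/(-1015 - 72) = -3367/(-1087) = -3367*(-1/1087) = 3367/1087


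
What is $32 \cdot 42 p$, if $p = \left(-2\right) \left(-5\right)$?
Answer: $13440$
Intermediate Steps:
$p = 10$
$32 \cdot 42 p = 32 \cdot 42 \cdot 10 = 1344 \cdot 10 = 13440$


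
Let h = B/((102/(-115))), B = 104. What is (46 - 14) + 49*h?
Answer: -291388/51 ≈ -5713.5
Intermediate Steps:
h = -5980/51 (h = 104/((102/(-115))) = 104/((102*(-1/115))) = 104/(-102/115) = 104*(-115/102) = -5980/51 ≈ -117.25)
(46 - 14) + 49*h = (46 - 14) + 49*(-5980/51) = 32 - 293020/51 = -291388/51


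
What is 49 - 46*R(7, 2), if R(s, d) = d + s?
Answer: -365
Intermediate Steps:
49 - 46*R(7, 2) = 49 - 46*(2 + 7) = 49 - 46*9 = 49 - 414 = -365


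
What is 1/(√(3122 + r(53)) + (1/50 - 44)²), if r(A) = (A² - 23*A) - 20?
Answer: 4029667500/7784570677067 - 12500000*√1173/23353712031201 ≈ 0.00049932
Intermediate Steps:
r(A) = -20 + A² - 23*A
1/(√(3122 + r(53)) + (1/50 - 44)²) = 1/(√(3122 + (-20 + 53² - 23*53)) + (1/50 - 44)²) = 1/(√(3122 + (-20 + 2809 - 1219)) + (1/50 - 44)²) = 1/(√(3122 + 1570) + (-2199/50)²) = 1/(√4692 + 4835601/2500) = 1/(2*√1173 + 4835601/2500) = 1/(4835601/2500 + 2*√1173)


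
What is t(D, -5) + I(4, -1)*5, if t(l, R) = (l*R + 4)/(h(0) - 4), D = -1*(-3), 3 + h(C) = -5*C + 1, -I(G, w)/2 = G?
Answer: -229/6 ≈ -38.167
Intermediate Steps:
I(G, w) = -2*G
h(C) = -2 - 5*C (h(C) = -3 + (-5*C + 1) = -3 + (1 - 5*C) = -2 - 5*C)
D = 3
t(l, R) = -2/3 - R*l/6 (t(l, R) = (l*R + 4)/((-2 - 5*0) - 4) = (R*l + 4)/((-2 + 0) - 4) = (4 + R*l)/(-2 - 4) = (4 + R*l)/(-6) = (4 + R*l)*(-1/6) = -2/3 - R*l/6)
t(D, -5) + I(4, -1)*5 = (-2/3 - 1/6*(-5)*3) - 2*4*5 = (-2/3 + 5/2) - 8*5 = 11/6 - 40 = -229/6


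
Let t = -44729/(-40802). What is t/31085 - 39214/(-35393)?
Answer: 49737882379877/44890009706810 ≈ 1.1080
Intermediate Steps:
t = 44729/40802 (t = -44729*(-1/40802) = 44729/40802 ≈ 1.0962)
t/31085 - 39214/(-35393) = (44729/40802)/31085 - 39214/(-35393) = (44729/40802)*(1/31085) - 39214*(-1/35393) = 44729/1268330170 + 39214/35393 = 49737882379877/44890009706810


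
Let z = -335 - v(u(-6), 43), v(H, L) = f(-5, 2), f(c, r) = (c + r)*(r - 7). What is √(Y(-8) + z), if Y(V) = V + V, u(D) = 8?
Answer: I*√366 ≈ 19.131*I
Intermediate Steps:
f(c, r) = (-7 + r)*(c + r) (f(c, r) = (c + r)*(-7 + r) = (-7 + r)*(c + r))
v(H, L) = 15 (v(H, L) = 2² - 7*(-5) - 7*2 - 5*2 = 4 + 35 - 14 - 10 = 15)
Y(V) = 2*V
z = -350 (z = -335 - 1*15 = -335 - 15 = -350)
√(Y(-8) + z) = √(2*(-8) - 350) = √(-16 - 350) = √(-366) = I*√366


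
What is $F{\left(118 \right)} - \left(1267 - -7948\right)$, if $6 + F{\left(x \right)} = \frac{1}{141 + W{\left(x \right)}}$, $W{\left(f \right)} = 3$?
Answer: $- \frac{1327823}{144} \approx -9221.0$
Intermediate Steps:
$F{\left(x \right)} = - \frac{863}{144}$ ($F{\left(x \right)} = -6 + \frac{1}{141 + 3} = -6 + \frac{1}{144} = - \frac{863}{144}$)
$F{\left(118 \right)} - \left(1267 - -7948\right) = - \frac{863}{144} - \left(1267 - -7948\right) = - \frac{863}{144} - \left(1267 + 7948\right) = - \frac{863}{144} - 9215 = - \frac{1327823}{144}$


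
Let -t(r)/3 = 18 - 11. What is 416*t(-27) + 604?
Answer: -8132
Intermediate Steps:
t(r) = -21 (t(r) = -3*(18 - 11) = -3*7 = -21)
416*t(-27) + 604 = 416*(-21) + 604 = -8736 + 604 = -8132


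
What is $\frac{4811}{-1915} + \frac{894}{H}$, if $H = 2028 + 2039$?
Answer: $- \frac{17854327}{7788305} \approx -2.2925$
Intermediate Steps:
$H = 4067$
$\frac{4811}{-1915} + \frac{894}{H} = \frac{4811}{-1915} + \frac{894}{4067} = 4811 \left(- \frac{1}{1915}\right) + 894 \cdot \frac{1}{4067} = - \frac{4811}{1915} + \frac{894}{4067} = - \frac{17854327}{7788305}$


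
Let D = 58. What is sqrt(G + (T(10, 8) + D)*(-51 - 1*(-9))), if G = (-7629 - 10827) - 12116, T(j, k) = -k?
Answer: 4*I*sqrt(2042) ≈ 180.75*I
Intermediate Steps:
G = -30572 (G = -18456 - 12116 = -30572)
sqrt(G + (T(10, 8) + D)*(-51 - 1*(-9))) = sqrt(-30572 + (-1*8 + 58)*(-51 - 1*(-9))) = sqrt(-30572 + (-8 + 58)*(-51 + 9)) = sqrt(-30572 + 50*(-42)) = sqrt(-30572 - 2100) = sqrt(-32672) = 4*I*sqrt(2042)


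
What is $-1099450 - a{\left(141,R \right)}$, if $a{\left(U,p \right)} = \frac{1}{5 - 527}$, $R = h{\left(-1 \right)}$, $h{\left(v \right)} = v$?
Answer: $- \frac{573912899}{522} \approx -1.0995 \cdot 10^{6}$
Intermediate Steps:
$R = -1$
$a{\left(U,p \right)} = - \frac{1}{522}$ ($a{\left(U,p \right)} = \frac{1}{-522} = - \frac{1}{522}$)
$-1099450 - a{\left(141,R \right)} = -1099450 - - \frac{1}{522} = -1099450 + \frac{1}{522} = - \frac{573912899}{522}$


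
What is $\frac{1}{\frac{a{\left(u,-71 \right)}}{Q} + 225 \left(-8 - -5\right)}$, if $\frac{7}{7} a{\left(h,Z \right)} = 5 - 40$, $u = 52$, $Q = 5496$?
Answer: $- \frac{5496}{3709835} \approx -0.0014815$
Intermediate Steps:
$a{\left(h,Z \right)} = -35$ ($a{\left(h,Z \right)} = 5 - 40 = -35$)
$\frac{1}{\frac{a{\left(u,-71 \right)}}{Q} + 225 \left(-8 - -5\right)} = \frac{1}{- \frac{35}{5496} + 225 \left(-8 - -5\right)} = \frac{1}{\left(-35\right) \frac{1}{5496} + 225 \left(-8 + 5\right)} = \frac{1}{- \frac{35}{5496} + 225 \left(-3\right)} = \frac{1}{- \frac{35}{5496} - 675} = \frac{1}{- \frac{3709835}{5496}} = - \frac{5496}{3709835}$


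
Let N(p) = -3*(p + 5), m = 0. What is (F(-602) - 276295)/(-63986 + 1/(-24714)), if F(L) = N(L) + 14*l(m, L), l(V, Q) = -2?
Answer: 6784783848/1581350005 ≈ 4.2905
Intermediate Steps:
N(p) = -15 - 3*p (N(p) = -3*(5 + p) = -15 - 3*p)
F(L) = -43 - 3*L (F(L) = (-15 - 3*L) + 14*(-2) = (-15 - 3*L) - 28 = -43 - 3*L)
(F(-602) - 276295)/(-63986 + 1/(-24714)) = ((-43 - 3*(-602)) - 276295)/(-63986 + 1/(-24714)) = ((-43 + 1806) - 276295)/(-63986 - 1/24714) = (1763 - 276295)/(-1581350005/24714) = -274532*(-24714/1581350005) = 6784783848/1581350005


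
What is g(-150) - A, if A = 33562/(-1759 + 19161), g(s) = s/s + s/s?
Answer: 621/8701 ≈ 0.071371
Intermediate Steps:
g(s) = 2 (g(s) = 1 + 1 = 2)
A = 16781/8701 (A = 33562/17402 = 33562*(1/17402) = 16781/8701 ≈ 1.9286)
g(-150) - A = 2 - 1*16781/8701 = 2 - 16781/8701 = 621/8701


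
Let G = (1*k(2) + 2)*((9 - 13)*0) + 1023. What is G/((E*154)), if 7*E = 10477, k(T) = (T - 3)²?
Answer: 93/20954 ≈ 0.0044383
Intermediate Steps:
k(T) = (-3 + T)²
E = 10477/7 (E = (⅐)*10477 = 10477/7 ≈ 1496.7)
G = 1023 (G = (1*(-3 + 2)² + 2)*((9 - 13)*0) + 1023 = (1*(-1)² + 2)*(-4*0) + 1023 = (1*1 + 2)*0 + 1023 = (1 + 2)*0 + 1023 = 3*0 + 1023 = 0 + 1023 = 1023)
G/((E*154)) = 1023/(((10477/7)*154)) = 1023/230494 = 1023*(1/230494) = 93/20954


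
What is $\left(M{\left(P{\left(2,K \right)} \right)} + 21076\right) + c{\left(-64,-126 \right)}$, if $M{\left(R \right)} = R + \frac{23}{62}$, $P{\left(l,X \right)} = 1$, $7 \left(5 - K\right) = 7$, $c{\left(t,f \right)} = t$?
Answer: $\frac{1302829}{62} \approx 21013.0$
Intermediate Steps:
$K = 4$ ($K = 5 - 1 = 4$)
$M{\left(R \right)} = \frac{23}{62} + R$ ($M{\left(R \right)} = R + 23 \cdot \frac{1}{62} = R + \frac{23}{62} = \frac{23}{62} + R$)
$\left(M{\left(P{\left(2,K \right)} \right)} + 21076\right) + c{\left(-64,-126 \right)} = \left(\left(\frac{23}{62} + 1\right) + 21076\right) - 64 = \left(\frac{85}{62} + 21076\right) - 64 = \frac{1306797}{62} - 64 = \frac{1302829}{62}$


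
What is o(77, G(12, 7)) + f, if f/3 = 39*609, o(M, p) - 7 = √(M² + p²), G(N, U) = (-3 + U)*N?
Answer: 71260 + √8233 ≈ 71351.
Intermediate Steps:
G(N, U) = N*(-3 + U)
o(M, p) = 7 + √(M² + p²)
f = 71253 (f = 3*(39*609) = 3*23751 = 71253)
o(77, G(12, 7)) + f = (7 + √(77² + (12*(-3 + 7))²)) + 71253 = (7 + √(5929 + (12*4)²)) + 71253 = (7 + √(5929 + 48²)) + 71253 = (7 + √(5929 + 2304)) + 71253 = (7 + √8233) + 71253 = 71260 + √8233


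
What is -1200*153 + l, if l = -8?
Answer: -183608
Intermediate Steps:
-1200*153 + l = -1200*153 - 8 = -183600 - 8 = -183608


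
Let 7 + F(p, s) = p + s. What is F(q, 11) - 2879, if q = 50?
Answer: -2825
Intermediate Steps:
F(p, s) = -7 + p + s (F(p, s) = -7 + (p + s) = -7 + p + s)
F(q, 11) - 2879 = (-7 + 50 + 11) - 2879 = 54 - 2879 = -2825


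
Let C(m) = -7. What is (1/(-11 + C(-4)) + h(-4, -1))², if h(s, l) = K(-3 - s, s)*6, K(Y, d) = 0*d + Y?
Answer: 11449/324 ≈ 35.336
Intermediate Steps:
K(Y, d) = Y (K(Y, d) = 0 + Y = Y)
h(s, l) = -18 - 6*s (h(s, l) = (-3 - s)*6 = -18 - 6*s)
(1/(-11 + C(-4)) + h(-4, -1))² = (1/(-11 - 7) + (-18 - 6*(-4)))² = (1/(-18) + (-18 + 24))² = (-1/18 + 6)² = (107/18)² = 11449/324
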